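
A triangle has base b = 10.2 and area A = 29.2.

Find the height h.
A = ½·b·h  ⇒  h = 2A/b = 2·29.2/10.2 = 58.4/10.2 ≈ 5.72549

h = 5.725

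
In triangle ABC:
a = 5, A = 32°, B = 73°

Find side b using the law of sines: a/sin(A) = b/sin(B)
a/sin(A) = b/sin(B)  ⇒  b = a·sin(B)/sin(A) = 5·sin(73°)/sin(32°)
sin(73°) ≈ 0.956305, sin(32°) ≈ 0.529919
b ≈ 5·0.956305/0.529919 ≈ 4.78152/0.529919 ≈ 9.02312

b = 9.023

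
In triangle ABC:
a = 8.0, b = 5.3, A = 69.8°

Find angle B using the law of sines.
a/sin(A) = b/sin(B)  ⇒  sin(B) = b·sin(A)/a = 5.3·sin(69.8°)/8.0
sin(69.8°) ≈ 0.938493
sin(B) ≈ 5.3·0.938493/8.0 ≈ 4.97401/8.0 ≈ 0.621752
B = arcsin(0.621752) ≈ 38.4442°
(Since b ≤ a we need B ≤ A, so the obtuse alternative 180° − 38.4442° ≈ 141.556° is rejected.)

B = 38.44°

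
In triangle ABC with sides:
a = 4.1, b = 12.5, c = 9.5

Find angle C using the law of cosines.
c² = a² + b² − 2ab·cos(C)  ⇒  cos(C) = (a² + b² − c²)/(2ab)
cos(C) = (4.1² + 12.5² − 9.5²)/(2·4.1·12.5) = (16.81 + 156.25 − 90.25)/102.5 = 82.81/102.5 ≈ 0.807902
C = arccos(0.807902) ≈ 36.1085°

C = 36.11°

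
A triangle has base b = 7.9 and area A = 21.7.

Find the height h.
A = ½·b·h  ⇒  h = 2A/b = 2·21.7/7.9 = 43.4/7.9 ≈ 5.49367

h = 5.494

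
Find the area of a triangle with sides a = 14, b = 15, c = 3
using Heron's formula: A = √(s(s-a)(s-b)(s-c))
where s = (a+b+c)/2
s = (14 + 15 + 3)/2 = 32/2 = 16
s − a = 2, s − b = 1, s − c = 13
s(s−a)(s−b)(s−c) = 16·2·1·13 = 416
Area = √416 ≈ 20.3961

s = 16.0, Area = 20.4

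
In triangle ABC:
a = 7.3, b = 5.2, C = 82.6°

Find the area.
Two sides and the included angle (SAS): A = ½·a·b·sin(C) = ½·7.3·5.2·sin(82.6°)
sin(82.6°) ≈ 0.991671
A ≈ ½·37.96·0.991671 = 18.98·0.991671 ≈ 18.8219

Area = 18.82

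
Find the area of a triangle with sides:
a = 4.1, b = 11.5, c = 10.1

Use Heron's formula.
s = (4.1 + 11.5 + 10.1)/2 = 25.7/2 = 12.85
s − a = 8.75, s − b = 1.35, s − c = 2.75
s(s−a)(s−b)(s−c) = 12.85·8.75·1.35·2.75 ≈ 417.424
Area = √417.424 ≈ 20.431

Area = 20.43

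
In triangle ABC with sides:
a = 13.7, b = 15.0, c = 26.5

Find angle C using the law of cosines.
c² = a² + b² − 2ab·cos(C)  ⇒  cos(C) = (a² + b² − c²)/(2ab)
cos(C) = (13.7² + 15.0² − 26.5²)/(2·13.7·15.0) = (187.69 + 225 − 702.25)/411 = -289.56/411 ≈ -0.704526
C = arccos(-0.704526) ≈ 134.791°

C = 134.8°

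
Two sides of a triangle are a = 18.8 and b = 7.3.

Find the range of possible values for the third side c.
Triangle inequality: |a − b| < c < a + b
|a − b| = |18.8 − 7.3| = 11.5
a + b = 18.8 + 7.3 = 26.1

11.5 < c < 26.1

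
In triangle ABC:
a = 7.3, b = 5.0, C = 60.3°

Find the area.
Two sides and the included angle (SAS): A = ½·a·b·sin(C) = ½·7.3·5.0·sin(60.3°)
sin(60.3°) ≈ 0.868632
A ≈ ½·36.5·0.868632 = 18.25·0.868632 ≈ 15.8525

Area = 15.85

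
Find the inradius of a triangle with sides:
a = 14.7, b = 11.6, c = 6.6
r = Area/s where s is the semi-perimeter.
s = (14.7 + 11.6 + 6.6)/2 = 32.9/2 = 16.45
Area = √(s(s−a)(s−b)(s−c)) = √(16.45·1.75·4.85·9.85) ≈ √1375.25 ≈ 37.0844
r ≈ 37.0844/16.45 ≈ 2.25437

r = 2.254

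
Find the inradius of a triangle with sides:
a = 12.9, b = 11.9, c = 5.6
r = Area/s where s is the semi-perimeter.
s = (12.9 + 11.9 + 5.6)/2 = 30.4/2 = 15.2
Area = √(s(s−a)(s−b)(s−c)) = √(15.2·2.3·3.3·9.6) ≈ √1107.53 ≈ 33.2796
r ≈ 33.2796/15.2 ≈ 2.18945

r = 2.189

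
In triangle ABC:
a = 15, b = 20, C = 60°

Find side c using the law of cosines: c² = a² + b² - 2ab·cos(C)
c² = 15² + 20² − 2·15·20·cos(60°)
cos(60°) ≈ 0.5
c² ≈ 225 + 400 − 600·(0.5) ≈ 625 − 300 ≈ 325
c ≈ √325 ≈ 18.0278

c = 18.03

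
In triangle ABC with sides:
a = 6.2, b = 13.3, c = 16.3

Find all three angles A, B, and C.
Law of cosines for each angle (a² = 38.44, b² = 176.89, c² = 265.69):
cos(A) = (b² + c² − a²)/(2bc) = (176.89 + 265.69 − 38.44)/(2·13.3·16.3) = 404.14/433.58 ≈ 0.9321  ⇒  A ≈ 21.2354°
cos(B) = (a² + c² − b²)/(2ac) = (38.44 + 265.69 − 176.89)/(2·6.2·16.3) = 127.24/202.12 ≈ 0.629527  ⇒  B ≈ 50.9848°
cos(C) = (a² + b² − c²)/(2ab) = (38.44 + 176.89 − 265.69)/(2·6.2·13.3) = -50.36/164.92 ≈ -0.30536  ⇒  C ≈ 107.78°
Check: A + B + C ≈ 180°

A = 21.24°, B = 50.98°, C = 107.8°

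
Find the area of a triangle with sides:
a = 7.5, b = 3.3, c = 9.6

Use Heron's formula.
s = (7.5 + 3.3 + 9.6)/2 = 20.4/2 = 10.2
s − a = 2.7, s − b = 6.9, s − c = 0.6
s(s−a)(s−b)(s−c) = 10.2·2.7·6.9·0.6 ≈ 114.016
Area = √114.016 ≈ 10.6778

Area = 10.68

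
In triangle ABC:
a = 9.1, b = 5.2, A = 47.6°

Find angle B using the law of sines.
a/sin(A) = b/sin(B)  ⇒  sin(B) = b·sin(A)/a = 5.2·sin(47.6°)/9.1
sin(47.6°) ≈ 0.738455
sin(B) ≈ 5.2·0.738455/9.1 ≈ 3.83997/9.1 ≈ 0.421974
B = arcsin(0.421974) ≈ 24.9593°
(Since b ≤ a we need B ≤ A, so the obtuse alternative 180° − 24.9593° ≈ 155.041° is rejected.)

B = 24.96°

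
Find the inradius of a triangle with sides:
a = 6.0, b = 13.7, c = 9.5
r = Area/s where s is the semi-perimeter.
s = (6.0 + 13.7 + 9.5)/2 = 29.2/2 = 14.6
Area = √(s(s−a)(s−b)(s−c)) = √(14.6·8.6·0.9·5.1) ≈ √576.32 ≈ 24.0067
r ≈ 24.0067/14.6 ≈ 1.64429

r = 1.644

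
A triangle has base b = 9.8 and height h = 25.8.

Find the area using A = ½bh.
A = ½·b·h = ½·9.8·25.8 = ½·252.84 = 126.42

Area = 126.42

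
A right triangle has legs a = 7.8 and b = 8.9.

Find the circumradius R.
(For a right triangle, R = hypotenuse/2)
Hypotenuse c = √(a² + b²) = √(60.84 + 79.21) = √140.05 ≈ 11.8343
R = c/2 ≈ 11.8343/2 ≈ 5.91714

R = 5.917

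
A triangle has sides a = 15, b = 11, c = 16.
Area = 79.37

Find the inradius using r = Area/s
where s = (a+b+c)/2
s = (15 + 11 + 16)/2 = 42/2 = 21
r = Area/s = 79.37/21 ≈ 3.77952

r = 3.78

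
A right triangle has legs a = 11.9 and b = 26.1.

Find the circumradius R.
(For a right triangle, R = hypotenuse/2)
Hypotenuse c = √(a² + b²) = √(141.61 + 681.21) = √822.82 ≈ 28.6848
R = c/2 ≈ 28.6848/2 ≈ 14.3424

R = 14.34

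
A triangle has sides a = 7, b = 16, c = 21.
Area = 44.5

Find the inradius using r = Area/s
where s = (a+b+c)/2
s = (7 + 16 + 21)/2 = 44/2 = 22
r = Area/s = 44.5/22 ≈ 2.02273

r = 2.023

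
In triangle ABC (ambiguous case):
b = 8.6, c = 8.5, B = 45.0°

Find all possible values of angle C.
b/sin(B) = c/sin(C)  ⇒  sin(C) = c·sin(B)/b = 8.5·sin(45.0°)/8.6
sin(45.0°) ≈ 0.707107
sin(C) ≈ 8.5·0.707107/8.6 ≈ 6.01041/8.6 ≈ 0.698885
Candidate 1: C₁ = arcsin(0.698885) ≈ 44.3376°  →  A = 180° − 45.0° − 44.3376° ≈ 90.6624° > 0, valid
Candidate 2: C₂ = 180° − C₁ ≈ 135.662°  →  A = 180° − 45.0° − 135.662° ≈ -0.6624° ≤ 0, not a valid triangle

C = 44.34° (one solution)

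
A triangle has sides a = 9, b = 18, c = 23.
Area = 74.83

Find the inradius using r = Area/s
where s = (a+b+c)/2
s = (9 + 18 + 23)/2 = 50/2 = 25
r = Area/s = 74.83/25 ≈ 2.9932

r = 2.993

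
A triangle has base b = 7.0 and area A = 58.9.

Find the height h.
A = ½·b·h  ⇒  h = 2A/b = 2·58.9/7.0 = 117.8/7.0 ≈ 16.8286

h = 16.83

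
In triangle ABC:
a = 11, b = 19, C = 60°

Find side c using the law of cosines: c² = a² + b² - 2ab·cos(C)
c² = 11² + 19² − 2·11·19·cos(60°)
cos(60°) ≈ 0.5
c² ≈ 121 + 361 − 418·(0.5) ≈ 482 − 209 ≈ 273
c ≈ √273 ≈ 16.5227

c = 16.52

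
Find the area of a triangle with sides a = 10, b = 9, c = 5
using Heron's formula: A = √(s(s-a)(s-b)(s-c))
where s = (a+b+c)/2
s = (10 + 9 + 5)/2 = 24/2 = 12
s − a = 2, s − b = 3, s − c = 7
s(s−a)(s−b)(s−c) = 12·2·3·7 = 504
Area = √504 ≈ 22.4499

s = 12.0, Area = 22.45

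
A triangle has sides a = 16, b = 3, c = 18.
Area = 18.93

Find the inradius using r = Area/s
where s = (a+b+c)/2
s = (16 + 3 + 18)/2 = 37/2 = 18.5
r = Area/s = 18.93/18.5 ≈ 1.02324

r = 1.023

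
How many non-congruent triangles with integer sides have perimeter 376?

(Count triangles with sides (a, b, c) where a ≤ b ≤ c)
Let a ≤ b ≤ c with a + b + c = 376. The only binding inequality is a + b > c, i.e. 376 − c > c, so c < 376/2; and c ≥ 376/3 since c is the largest side.
So 126 ≤ c ≤ 187. For each c, b runs from ⌈(376 − c)/2⌉ up to c (then a = 376 − b − c satisfies 1 ≤ a ≤ b automatically), giving c − ⌈(376 − c)/2⌉ + 1 choices.
Summing over c: 2 + 3 + 5 + 6 + … + 92 + 93  (62 terms, c = 126, …, 187) = 2945
Check (closed form: nearest integer to p²/48 for even p, (p+3)²/48 for odd p): 376²/48 = 141376/48 ≈ 2945.33 → 2945

2945 triangles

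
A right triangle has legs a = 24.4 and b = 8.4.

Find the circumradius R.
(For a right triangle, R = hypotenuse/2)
Hypotenuse c = √(a² + b²) = √(595.36 + 70.56) = √665.92 ≈ 25.8054
R = c/2 ≈ 25.8054/2 ≈ 12.9027

R = 12.9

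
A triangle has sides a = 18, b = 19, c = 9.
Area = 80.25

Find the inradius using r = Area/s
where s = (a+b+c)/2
s = (18 + 19 + 9)/2 = 46/2 = 23
r = Area/s = 80.25/23 ≈ 3.48913

r = 3.489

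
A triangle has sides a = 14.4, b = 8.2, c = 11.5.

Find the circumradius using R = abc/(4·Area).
First find the area with Heron's formula.
s = (14.4 + 8.2 + 11.5)/2 = 17.05
Area = √(s(s−a)(s−b)(s−c)) = √(17.05·2.65·8.85·5.55) ≈ √2219.25 ≈ 47.1089
abc = 14.4·8.2·11.5 = 1357.92
R = abc/(4·Area) ≈ 1357.92/(4·47.1089) = 1357.92/188.436 ≈ 7.20628

R = 7.206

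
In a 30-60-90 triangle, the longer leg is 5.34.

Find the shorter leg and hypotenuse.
In a 30-60-90 triangle the sides are in ratio 1 : √3 : 2, so short leg = long leg/√3 and hypotenuse = 2·(short leg).
Short leg = 5.34/√3 ≈ 5.34/1.73205 ≈ 3.08305
Hypotenuse = 2·3.08305 ≈ 6.1661

Short leg = 3.083, Hypotenuse = 6.166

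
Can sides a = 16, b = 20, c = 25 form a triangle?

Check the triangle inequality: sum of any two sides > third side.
a + b vs c: 16 + 20 = 36 > 25  ✓
a + c vs b: 16 + 25 = 41 > 20  ✓
b + c vs a: 20 + 25 = 45 > 16  ✓

Yes, triangle inequality satisfied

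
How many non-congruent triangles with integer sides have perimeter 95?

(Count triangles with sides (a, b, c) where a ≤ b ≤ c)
Let a ≤ b ≤ c with a + b + c = 95. The only binding inequality is a + b > c, i.e. 95 − c > c, so c < 95/2; and c ≥ 95/3 since c is the largest side.
So 32 ≤ c ≤ 47. For each c, b runs from ⌈(95 − c)/2⌉ up to c (then a = 95 − b − c satisfies 1 ≤ a ≤ b automatically), giving c − ⌈(95 − c)/2⌉ + 1 choices.
Summing over c: 1 + 3 + 4 + 6 + … + 22 + 24  (16 terms, c = 32, …, 47) = 200
Check (closed form: nearest integer to p²/48 for even p, (p+3)²/48 for odd p): (95+3)²/48 = 98²/48 = 9604/48 ≈ 200.08 → 200

200 triangles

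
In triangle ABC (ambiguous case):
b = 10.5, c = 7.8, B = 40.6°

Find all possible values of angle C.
b/sin(B) = c/sin(C)  ⇒  sin(C) = c·sin(B)/b = 7.8·sin(40.6°)/10.5
sin(40.6°) ≈ 0.650774
sin(C) ≈ 7.8·0.650774/10.5 ≈ 5.07604/10.5 ≈ 0.483432
Candidate 1: C₁ = arcsin(0.483432) ≈ 28.9098°  →  A = 180° − 40.6° − 28.9098° ≈ 110.49° > 0, valid
Candidate 2: C₂ = 180° − C₁ ≈ 151.09°  →  A = 180° − 40.6° − 151.09° ≈ -11.6902° ≤ 0, not a valid triangle

C = 28.91° (one solution)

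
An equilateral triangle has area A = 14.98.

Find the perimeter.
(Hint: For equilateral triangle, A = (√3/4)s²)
A = (√3/4)s²  ⇒  s² = 4A/√3 = 4·14.98/√3 = 59.92/1.73205 ≈ 34.5948
s ≈ √34.5948 ≈ 5.88174
Perimeter = 3s ≈ 3·5.88174 ≈ 17.6452

Perimeter = 17.65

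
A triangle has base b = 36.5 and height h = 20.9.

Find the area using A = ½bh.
A = ½·b·h = ½·36.5·20.9 = ½·762.85 = 381.425

Area = 381.425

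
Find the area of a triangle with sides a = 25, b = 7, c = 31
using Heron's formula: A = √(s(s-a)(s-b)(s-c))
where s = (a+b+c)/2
s = (25 + 7 + 31)/2 = 63/2 = 31.5
s − a = 6.5, s − b = 24.5, s − c = 0.5
s(s−a)(s−b)(s−c) = 31.5·6.5·24.5·0.5 = 2508.1875
Area = √2508.1875 ≈ 50.0818

s = 31.5, Area = 50.08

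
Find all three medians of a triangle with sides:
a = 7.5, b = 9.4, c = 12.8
Median formula: m_a = ½√(2b² + 2c² − a²) (and cyclically). a² = 56.25, b² = 88.36, c² = 163.84.
m_a = ½√(2·88.36 + 2·163.84 − 56.25) = ½√448.15 ≈ ½·21.1696 ≈ 10.5848
m_b = ½√(2·56.25 + 2·163.84 − 88.36) = ½√351.82 ≈ ½·18.7569 ≈ 9.37843
m_c = ½√(2·56.25 + 2·88.36 − 163.84) = ½√125.38 ≈ ½·11.1973 ≈ 5.59866

m_a = 10.58, m_b = 9.378, m_c = 5.599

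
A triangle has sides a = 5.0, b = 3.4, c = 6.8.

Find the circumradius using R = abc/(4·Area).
First find the area with Heron's formula.
s = (5.0 + 3.4 + 6.8)/2 = 7.6
Area = √(s(s−a)(s−b)(s−c)) = √(7.6·2.6·4.2·0.8) ≈ √66.3936 ≈ 8.14823
abc = 5.0·3.4·6.8 = 115.6
R = abc/(4·Area) ≈ 115.6/(4·8.14823) = 115.6/32.5929 ≈ 3.54678

R = 3.547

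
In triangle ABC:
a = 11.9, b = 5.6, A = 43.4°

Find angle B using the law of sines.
a/sin(A) = b/sin(B)  ⇒  sin(B) = b·sin(A)/a = 5.6·sin(43.4°)/11.9
sin(43.4°) ≈ 0.687088
sin(B) ≈ 5.6·0.687088/11.9 ≈ 3.84769/11.9 ≈ 0.323335
B = arcsin(0.323335) ≈ 18.8648°
(Since b ≤ a we need B ≤ A, so the obtuse alternative 180° − 18.8648° ≈ 161.135° is rejected.)

B = 18.86°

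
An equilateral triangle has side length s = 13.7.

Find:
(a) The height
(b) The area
(a) The height splits the triangle into two 30-60-90 halves: h = s·√3/2 = 13.7·1.73205/2 ≈ 23.7291/2 ≈ 11.8645
(b) Area = (√3/4)·s² = (√3/4)·13.7² = (√3/4)·187.69 ≈ 0.433013·187.69 ≈ 81.2722

Height = 11.86, Area = 81.27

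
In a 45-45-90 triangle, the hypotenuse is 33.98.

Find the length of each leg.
In a 45-45-90 triangle hypotenuse = leg·√2, so leg = hypotenuse/√2.
Leg = 33.98/√2 ≈ 33.98/1.41421 ≈ 24.0275

Each leg = 24.03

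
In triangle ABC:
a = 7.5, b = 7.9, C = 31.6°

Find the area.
Two sides and the included angle (SAS): A = ½·a·b·sin(C) = ½·7.5·7.9·sin(31.6°)
sin(31.6°) ≈ 0.523986
A ≈ ½·59.25·0.523986 = 29.625·0.523986 ≈ 15.5231

Area = 15.52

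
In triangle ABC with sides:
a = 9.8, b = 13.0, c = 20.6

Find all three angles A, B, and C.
Law of cosines for each angle (a² = 96.04, b² = 169, c² = 424.36):
cos(A) = (b² + c² − a²)/(2bc) = (169 + 424.36 − 96.04)/(2·13.0·20.6) = 497.32/535.6 ≈ 0.928529  ⇒  A ≈ 21.7934°
cos(B) = (a² + c² − b²)/(2ac) = (96.04 + 424.36 − 169)/(2·9.8·20.6) = 351.4/403.76 ≈ 0.870319  ⇒  B ≈ 29.5043°
cos(C) = (a² + b² − c²)/(2ab) = (96.04 + 169 − 424.36)/(2·9.8·13.0) = -159.32/254.8 ≈ -0.625275  ⇒  C ≈ 128.702°
Check: A + B + C ≈ 180°

A = 21.79°, B = 29.5°, C = 128.7°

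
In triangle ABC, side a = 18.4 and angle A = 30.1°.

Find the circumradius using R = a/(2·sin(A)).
R = a/(2·sin(A)) = 18.4/(2·sin(30.1°))
sin(30.1°) ≈ 0.501511
R ≈ 18.4/(2·0.501511) = 18.4/1.00302 ≈ 18.3446

R = 18.34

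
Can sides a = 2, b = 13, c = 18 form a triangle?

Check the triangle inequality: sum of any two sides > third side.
a + b vs c: 2 + 13 = 15 ≤ 18  ✗
a + c vs b: 2 + 18 = 20 > 13  ✓
b + c vs a: 13 + 18 = 31 > 2  ✓

No: 2 + 13 = 15 is not > 18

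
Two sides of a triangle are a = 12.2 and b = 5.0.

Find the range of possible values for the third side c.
Triangle inequality: |a − b| < c < a + b
|a − b| = |12.2 − 5.0| = 7.2
a + b = 12.2 + 5.0 = 17.2

7.2 < c < 17.2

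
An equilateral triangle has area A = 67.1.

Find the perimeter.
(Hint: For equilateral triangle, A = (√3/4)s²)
A = (√3/4)s²  ⇒  s² = 4A/√3 = 4·67.1/√3 = 268.4/1.73205 ≈ 154.961
s ≈ √154.961 ≈ 12.4483
Perimeter = 3s ≈ 3·12.4483 ≈ 37.345

Perimeter = 37.34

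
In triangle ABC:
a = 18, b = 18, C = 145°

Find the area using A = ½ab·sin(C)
A = ½·a·b·sin(C) = ½·18·18·sin(145°)
sin(145°) ≈ 0.573576
A ≈ ½·324·0.573576 = 162·0.573576 ≈ 92.9194

Area = 92.92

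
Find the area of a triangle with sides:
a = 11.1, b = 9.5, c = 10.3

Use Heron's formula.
s = (11.1 + 9.5 + 10.3)/2 = 30.9/2 = 15.45
s − a = 4.35, s − b = 5.95, s − c = 5.15
s(s−a)(s−b)(s−c) = 15.45·4.35·5.95·5.15 ≈ 2059.41
Area = √2059.41 ≈ 45.3807

Area = 45.38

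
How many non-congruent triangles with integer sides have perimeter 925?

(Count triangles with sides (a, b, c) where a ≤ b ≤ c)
Let a ≤ b ≤ c with a + b + c = 925. The only binding inequality is a + b > c, i.e. 925 − c > c, so c < 925/2; and c ≥ 925/3 since c is the largest side.
So 309 ≤ c ≤ 462. For each c, b runs from ⌈(925 − c)/2⌉ up to c (then a = 925 − b − c satisfies 1 ≤ a ≤ b automatically), giving c − ⌈(925 − c)/2⌉ + 1 choices.
Summing over c: 2 + 3 + 5 + 6 + … + 230 + 231  (154 terms, c = 309, …, 462) = 17941
Check (closed form: nearest integer to p²/48 for even p, (p+3)²/48 for odd p): (925+3)²/48 = 928²/48 = 861184/48 ≈ 17941.33 → 17941

17941 triangles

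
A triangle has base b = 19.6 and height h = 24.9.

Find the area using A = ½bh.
A = ½·b·h = ½·19.6·24.9 = ½·488.04 = 244.02

Area = 244.02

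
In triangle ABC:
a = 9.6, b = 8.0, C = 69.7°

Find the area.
Two sides and the included angle (SAS): A = ½·a·b·sin(C) = ½·9.6·8.0·sin(69.7°)
sin(69.7°) ≈ 0.937889
A ≈ ½·76.8·0.937889 = 38.4·0.937889 ≈ 36.0149

Area = 36.01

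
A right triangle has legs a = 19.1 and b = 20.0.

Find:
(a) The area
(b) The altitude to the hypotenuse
(a) The legs are perpendicular, so Area = ½·a·b = ½·19.1·20.0 = ½·382 = 191
(b) Hypotenuse c = √(a² + b²) = √(364.81 + 400) = √764.81 ≈ 27.6552
    Area = ½·c·h_c  ⇒  h_c = 2·Area/c = 382/27.6552 ≈ 13.813

Area = 191, h_c = 13.81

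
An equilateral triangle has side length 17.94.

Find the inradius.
r = Area/s with s the semi-perimeter.
Area = (√3/4)·17.94² = (√3/4)·321.8436 ≈ 0.433013·321.8436 ≈ 139.362
s = 3·17.94/2 = 26.91
r ≈ 139.362/26.91 ≈ 5.17883
(Equivalently r = side/(2√3) = 17.94/3.4641 ≈ 5.17883.)

r = 5.179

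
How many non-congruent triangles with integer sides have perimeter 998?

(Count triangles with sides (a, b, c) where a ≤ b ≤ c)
Let a ≤ b ≤ c with a + b + c = 998. The only binding inequality is a + b > c, i.e. 998 − c > c, so c < 998/2; and c ≥ 998/3 since c is the largest side.
So 333 ≤ c ≤ 498. For each c, b runs from ⌈(998 − c)/2⌉ up to c (then a = 998 − b − c satisfies 1 ≤ a ≤ b automatically), giving c − ⌈(998 − c)/2⌉ + 1 choices.
Summing over c: 1 + 3 + 4 + 6 + … + 247 + 249  (166 terms, c = 333, …, 498) = 20750
Check (closed form: nearest integer to p²/48 for even p, (p+3)²/48 for odd p): 998²/48 = 996004/48 ≈ 20750.08 → 20750

20750 triangles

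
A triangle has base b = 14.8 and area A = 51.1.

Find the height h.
A = ½·b·h  ⇒  h = 2A/b = 2·51.1/14.8 = 102.2/14.8 ≈ 6.90541

h = 6.905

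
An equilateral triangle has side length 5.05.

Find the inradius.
r = Area/s with s the semi-perimeter.
Area = (√3/4)·5.05² = (√3/4)·25.5025 ≈ 0.433013·25.5025 ≈ 11.0429
s = 3·5.05/2 = 7.575
r ≈ 11.0429/7.575 ≈ 1.45781
(Equivalently r = side/(2√3) = 5.05/3.4641 ≈ 1.45781.)

r = 1.458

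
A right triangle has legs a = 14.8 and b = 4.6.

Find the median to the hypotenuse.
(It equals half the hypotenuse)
Hypotenuse c = √(a² + b²) = √(219.04 + 21.16) = √240.2 ≈ 15.4984
Median to hypotenuse = c/2 ≈ 15.4984/2 ≈ 7.74919

Median = 7.749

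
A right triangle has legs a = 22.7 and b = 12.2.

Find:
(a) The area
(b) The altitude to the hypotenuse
(a) The legs are perpendicular, so Area = ½·a·b = ½·22.7·12.2 = ½·276.94 = 138.47
(b) Hypotenuse c = √(a² + b²) = √(515.29 + 148.84) = √664.13 ≈ 25.7707
    Area = ½·c·h_c  ⇒  h_c = 2·Area/c = 276.94/25.7707 ≈ 10.7463

Area = 138.47, h_c = 10.75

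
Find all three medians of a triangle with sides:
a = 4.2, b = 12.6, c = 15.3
Median formula: m_a = ½√(2b² + 2c² − a²) (and cyclically). a² = 17.64, b² = 158.76, c² = 234.09.
m_a = ½√(2·158.76 + 2·234.09 − 17.64) = ½√768.06 ≈ ½·27.7139 ≈ 13.8569
m_b = ½√(2·17.64 + 2·234.09 − 158.76) = ½√344.7 ≈ ½·18.5661 ≈ 9.28305
m_c = ½√(2·17.64 + 2·158.76 − 234.09) = ½√118.71 ≈ ½·10.8954 ≈ 5.44771

m_a = 13.86, m_b = 9.283, m_c = 5.448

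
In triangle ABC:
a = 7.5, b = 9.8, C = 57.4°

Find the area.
Two sides and the included angle (SAS): A = ½·a·b·sin(C) = ½·7.5·9.8·sin(57.4°)
sin(57.4°) ≈ 0.842452
A ≈ ½·73.5·0.842452 = 36.75·0.842452 ≈ 30.9601

Area = 30.96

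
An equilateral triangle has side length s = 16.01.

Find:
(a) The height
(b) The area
(a) The height splits the triangle into two 30-60-90 halves: h = s·√3/2 = 16.01·1.73205/2 ≈ 27.7301/2 ≈ 13.8651
(b) Area = (√3/4)·s² = (√3/4)·16.01² = (√3/4)·256.3201 ≈ 0.433013·256.3201 ≈ 110.99

Height = 13.87, Area = 111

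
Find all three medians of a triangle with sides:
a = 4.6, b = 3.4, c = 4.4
Median formula: m_a = ½√(2b² + 2c² − a²) (and cyclically). a² = 21.16, b² = 11.56, c² = 19.36.
m_a = ½√(2·11.56 + 2·19.36 − 21.16) = ½√40.68 ≈ ½·6.37809 ≈ 3.18904
m_b = ½√(2·21.16 + 2·19.36 − 11.56) = ½√69.48 ≈ ½·8.33547 ≈ 4.16773
m_c = ½√(2·21.16 + 2·11.56 − 19.36) = ½√46.08 ≈ ½·6.78823 ≈ 3.39411

m_a = 3.189, m_b = 4.168, m_c = 3.394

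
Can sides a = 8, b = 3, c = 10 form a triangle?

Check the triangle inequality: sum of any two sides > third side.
a + b vs c: 8 + 3 = 11 > 10  ✓
a + c vs b: 8 + 10 = 18 > 3  ✓
b + c vs a: 3 + 10 = 13 > 8  ✓

Yes, triangle inequality satisfied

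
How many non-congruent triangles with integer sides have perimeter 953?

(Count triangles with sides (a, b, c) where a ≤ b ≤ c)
Let a ≤ b ≤ c with a + b + c = 953. The only binding inequality is a + b > c, i.e. 953 − c > c, so c < 953/2; and c ≥ 953/3 since c is the largest side.
So 318 ≤ c ≤ 476. For each c, b runs from ⌈(953 − c)/2⌉ up to c (then a = 953 − b − c satisfies 1 ≤ a ≤ b automatically), giving c − ⌈(953 − c)/2⌉ + 1 choices.
Summing over c: 1 + 3 + 4 + 6 + … + 237 + 238  (159 terms, c = 318, …, 476) = 19040
Check (closed form: nearest integer to p²/48 for even p, (p+3)²/48 for odd p): (953+3)²/48 = 956²/48 = 913936/48 ≈ 19040.33 → 19040

19040 triangles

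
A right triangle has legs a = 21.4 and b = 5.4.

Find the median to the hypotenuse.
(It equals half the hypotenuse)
Hypotenuse c = √(a² + b²) = √(457.96 + 29.16) = √487.12 ≈ 22.0708
Median to hypotenuse = c/2 ≈ 22.0708/2 ≈ 11.0354

Median = 11.04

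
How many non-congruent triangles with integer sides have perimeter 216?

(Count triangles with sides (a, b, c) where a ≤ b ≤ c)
Let a ≤ b ≤ c with a + b + c = 216. The only binding inequality is a + b > c, i.e. 216 − c > c, so c < 216/2; and c ≥ 216/3 since c is the largest side.
So 72 ≤ c ≤ 107. For each c, b runs from ⌈(216 − c)/2⌉ up to c (then a = 216 − b − c satisfies 1 ≤ a ≤ b automatically), giving c − ⌈(216 − c)/2⌉ + 1 choices.
Summing over c: 1 + 2 + 4 + 5 + … + 52 + 53  (36 terms, c = 72, …, 107) = 972
Check (closed form: nearest integer to p²/48 for even p, (p+3)²/48 for odd p): 216²/48 = 46656/48 ≈ 972.00 → 972

972 triangles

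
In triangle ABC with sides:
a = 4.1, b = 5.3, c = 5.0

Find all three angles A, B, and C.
Law of cosines for each angle (a² = 16.81, b² = 28.09, c² = 25):
cos(A) = (b² + c² − a²)/(2bc) = (28.09 + 25 − 16.81)/(2·5.3·5.0) = 36.28/53 ≈ 0.684528  ⇒  A ≈ 46.8015°
cos(B) = (a² + c² − b²)/(2ac) = (16.81 + 25 − 28.09)/(2·4.1·5.0) = 13.72/41 ≈ 0.334634  ⇒  B ≈ 70.4497°
cos(C) = (a² + b² − c²)/(2ab) = (16.81 + 28.09 − 25)/(2·4.1·5.3) = 19.9/43.46 ≈ 0.457892  ⇒  C ≈ 62.7488°
Check: A + B + C ≈ 180°

A = 46.8°, B = 70.45°, C = 62.75°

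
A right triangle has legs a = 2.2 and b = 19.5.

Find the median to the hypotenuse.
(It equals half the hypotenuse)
Hypotenuse c = √(a² + b²) = √(4.84 + 380.25) = √385.09 ≈ 19.6237
Median to hypotenuse = c/2 ≈ 19.6237/2 ≈ 9.81186

Median = 9.812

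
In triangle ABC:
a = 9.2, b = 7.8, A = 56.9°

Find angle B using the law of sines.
a/sin(A) = b/sin(B)  ⇒  sin(B) = b·sin(A)/a = 7.8·sin(56.9°)/9.2
sin(56.9°) ≈ 0.837719
sin(B) ≈ 7.8·0.837719/9.2 ≈ 6.53421/9.2 ≈ 0.71024
B = arcsin(0.71024) ≈ 45.2544°
(Since b ≤ a we need B ≤ A, so the obtuse alternative 180° − 45.2544° ≈ 134.746° is rejected.)

B = 45.25°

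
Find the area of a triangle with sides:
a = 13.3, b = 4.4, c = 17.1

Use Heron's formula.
s = (13.3 + 4.4 + 17.1)/2 = 34.8/2 = 17.4
s − a = 4.1, s − b = 13, s − c = 0.3
s(s−a)(s−b)(s−c) = 17.4·4.1·13·0.3 ≈ 278.226
Area = √278.226 ≈ 16.6801

Area = 16.68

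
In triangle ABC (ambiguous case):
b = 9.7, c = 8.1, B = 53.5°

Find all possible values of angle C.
b/sin(B) = c/sin(C)  ⇒  sin(C) = c·sin(B)/b = 8.1·sin(53.5°)/9.7
sin(53.5°) ≈ 0.803857
sin(C) ≈ 8.1·0.803857/9.7 ≈ 6.51124/9.7 ≈ 0.671262
Candidate 1: C₁ = arcsin(0.671262) ≈ 42.1645°  →  A = 180° − 53.5° − 42.1645° ≈ 84.3355° > 0, valid
Candidate 2: C₂ = 180° − C₁ ≈ 137.835°  →  A = 180° − 53.5° − 137.835° ≈ -11.3355° ≤ 0, not a valid triangle

C = 42.16° (one solution)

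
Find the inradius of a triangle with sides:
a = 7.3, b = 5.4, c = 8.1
r = Area/s where s is the semi-perimeter.
s = (7.3 + 5.4 + 8.1)/2 = 20.8/2 = 10.4
Area = √(s(s−a)(s−b)(s−c)) = √(10.4·3.1·5·2.3) ≈ √370.76 ≈ 19.2551
r ≈ 19.2551/10.4 ≈ 1.85145

r = 1.851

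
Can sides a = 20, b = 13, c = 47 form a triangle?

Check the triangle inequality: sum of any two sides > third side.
a + b vs c: 20 + 13 = 33 ≤ 47  ✗
a + c vs b: 20 + 47 = 67 > 13  ✓
b + c vs a: 13 + 47 = 60 > 20  ✓

No: 20 + 13 = 33 is not > 47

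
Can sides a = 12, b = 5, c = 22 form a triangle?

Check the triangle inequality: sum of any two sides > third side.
a + b vs c: 12 + 5 = 17 ≤ 22  ✗
a + c vs b: 12 + 22 = 34 > 5  ✓
b + c vs a: 5 + 22 = 27 > 12  ✓

No: 12 + 5 = 17 is not > 22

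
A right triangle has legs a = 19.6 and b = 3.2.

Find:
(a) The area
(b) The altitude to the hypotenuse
(a) The legs are perpendicular, so Area = ½·a·b = ½·19.6·3.2 = ½·62.72 = 31.36
(b) Hypotenuse c = √(a² + b²) = √(384.16 + 10.24) = √394.4 ≈ 19.8595
    Area = ½·c·h_c  ⇒  h_c = 2·Area/c = 62.72/19.8595 ≈ 3.15819

Area = 31.36, h_c = 3.158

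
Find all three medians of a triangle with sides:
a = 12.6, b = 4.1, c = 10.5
Median formula: m_a = ½√(2b² + 2c² − a²) (and cyclically). a² = 158.76, b² = 16.81, c² = 110.25.
m_a = ½√(2·16.81 + 2·110.25 − 158.76) = ½√95.36 ≈ ½·9.76524 ≈ 4.88262
m_b = ½√(2·158.76 + 2·110.25 − 16.81) = ½√521.21 ≈ ½·22.83 ≈ 11.415
m_c = ½√(2·158.76 + 2·16.81 − 110.25) = ½√240.89 ≈ ½·15.5206 ≈ 7.76032

m_a = 4.883, m_b = 11.42, m_c = 7.76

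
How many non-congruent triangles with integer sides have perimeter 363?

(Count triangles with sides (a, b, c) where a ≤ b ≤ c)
Let a ≤ b ≤ c with a + b + c = 363. The only binding inequality is a + b > c, i.e. 363 − c > c, so c < 363/2; and c ≥ 363/3 since c is the largest side.
So 121 ≤ c ≤ 181. For each c, b runs from ⌈(363 − c)/2⌉ up to c (then a = 363 − b − c satisfies 1 ≤ a ≤ b automatically), giving c − ⌈(363 − c)/2⌉ + 1 choices.
Summing over c: 1 + 2 + 4 + 5 + … + 89 + 91  (61 terms, c = 121, …, 181) = 2791
Check (closed form: nearest integer to p²/48 for even p, (p+3)²/48 for odd p): (363+3)²/48 = 366²/48 = 133956/48 ≈ 2790.75 → 2791

2791 triangles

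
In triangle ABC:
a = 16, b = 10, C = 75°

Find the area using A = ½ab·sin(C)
A = ½·a·b·sin(C) = ½·16·10·sin(75°)
sin(75°) ≈ 0.965926
A ≈ ½·160·0.965926 = 80·0.965926 ≈ 77.2741

Area = 77.27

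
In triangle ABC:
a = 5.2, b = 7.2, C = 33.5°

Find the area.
Two sides and the included angle (SAS): A = ½·a·b·sin(C) = ½·5.2·7.2·sin(33.5°)
sin(33.5°) ≈ 0.551937
A ≈ ½·37.44·0.551937 = 18.72·0.551937 ≈ 10.3323

Area = 10.33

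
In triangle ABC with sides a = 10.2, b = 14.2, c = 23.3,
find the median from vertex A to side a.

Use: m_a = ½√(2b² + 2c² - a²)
m_a = ½√(2·14.2² + 2·23.3² − 10.2²) = ½√(2·201.64 + 2·542.89 − 104.04) = ½√(403.28 + 1085.78 − 104.04) = ½√1385.02
√1385.02 ≈ 37.2159, so m_a ≈ 18.6079

m_a = 18.61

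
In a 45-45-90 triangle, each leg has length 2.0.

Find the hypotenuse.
In a 45-45-90 triangle the sides are in ratio 1 : 1 : √2, so hypotenuse = leg·√2.
Hypotenuse = 2.0·√2 ≈ 2.0·1.41421 ≈ 2.82843

Hypotenuse = 2.0√2 = 2.828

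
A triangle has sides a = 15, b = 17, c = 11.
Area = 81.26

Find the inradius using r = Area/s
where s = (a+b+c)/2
s = (15 + 17 + 11)/2 = 43/2 = 21.5
r = Area/s = 81.26/21.5 ≈ 3.77953

r = 3.78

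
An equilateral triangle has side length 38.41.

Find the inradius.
r = Area/s with s the semi-perimeter.
Area = (√3/4)·38.41² = (√3/4)·1475.3281 ≈ 0.433013·1475.3281 ≈ 638.836
s = 3·38.41/2 = 57.615
r ≈ 638.836/57.615 ≈ 11.088
(Equivalently r = side/(2√3) = 38.41/3.4641 ≈ 11.088.)

r = 11.09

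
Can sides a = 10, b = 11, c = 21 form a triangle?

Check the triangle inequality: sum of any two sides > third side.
a + b vs c: 10 + 11 = 21 ≤ 21  ✗
a + c vs b: 10 + 21 = 31 > 11  ✓
b + c vs a: 11 + 21 = 32 > 10  ✓

No: 10 + 11 = 21 is not > 21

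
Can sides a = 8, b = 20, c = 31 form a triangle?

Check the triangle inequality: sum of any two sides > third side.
a + b vs c: 8 + 20 = 28 ≤ 31  ✗
a + c vs b: 8 + 31 = 39 > 20  ✓
b + c vs a: 20 + 31 = 51 > 8  ✓

No: 8 + 20 = 28 is not > 31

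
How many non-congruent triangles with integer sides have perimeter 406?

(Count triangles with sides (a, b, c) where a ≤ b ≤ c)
Let a ≤ b ≤ c with a + b + c = 406. The only binding inequality is a + b > c, i.e. 406 − c > c, so c < 406/2; and c ≥ 406/3 since c is the largest side.
So 136 ≤ c ≤ 202. For each c, b runs from ⌈(406 − c)/2⌉ up to c (then a = 406 − b − c satisfies 1 ≤ a ≤ b automatically), giving c − ⌈(406 − c)/2⌉ + 1 choices.
Summing over c: 2 + 3 + 5 + 6 + … + 99 + 101  (67 terms, c = 136, …, 202) = 3434
Check (closed form: nearest integer to p²/48 for even p, (p+3)²/48 for odd p): 406²/48 = 164836/48 ≈ 3434.08 → 3434

3434 triangles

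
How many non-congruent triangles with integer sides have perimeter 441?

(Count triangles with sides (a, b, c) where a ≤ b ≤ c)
Let a ≤ b ≤ c with a + b + c = 441. The only binding inequality is a + b > c, i.e. 441 − c > c, so c < 441/2; and c ≥ 441/3 since c is the largest side.
So 147 ≤ c ≤ 220. For each c, b runs from ⌈(441 − c)/2⌉ up to c (then a = 441 − b − c satisfies 1 ≤ a ≤ b automatically), giving c − ⌈(441 − c)/2⌉ + 1 choices.
Summing over c: 1 + 2 + 4 + 5 + … + 109 + 110  (74 terms, c = 147, …, 220) = 4107
Check (closed form: nearest integer to p²/48 for even p, (p+3)²/48 for odd p): (441+3)²/48 = 444²/48 = 197136/48 ≈ 4107.00 → 4107

4107 triangles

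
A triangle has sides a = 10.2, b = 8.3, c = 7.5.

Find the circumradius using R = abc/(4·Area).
First find the area with Heron's formula.
s = (10.2 + 8.3 + 7.5)/2 = 13
Area = √(s(s−a)(s−b)(s−c)) = √(13·2.8·4.7·5.5) ≈ √940.94 ≈ 30.6747
abc = 10.2·8.3·7.5 = 634.95
R = abc/(4·Area) ≈ 634.95/(4·30.6747) = 634.95/122.699 ≈ 5.17486

R = 5.175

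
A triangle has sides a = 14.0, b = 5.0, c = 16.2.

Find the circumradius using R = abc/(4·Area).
First find the area with Heron's formula.
s = (14.0 + 5.0 + 16.2)/2 = 17.6
Area = √(s(s−a)(s−b)(s−c)) = √(17.6·3.6·12.6·1.4) ≈ √1117.67 ≈ 33.4316
abc = 14.0·5.0·16.2 = 1134
R = abc/(4·Area) ≈ 1134/(4·33.4316) = 1134/133.726 ≈ 8.48001

R = 8.48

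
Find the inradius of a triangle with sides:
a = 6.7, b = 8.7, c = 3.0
r = Area/s where s is the semi-perimeter.
s = (6.7 + 8.7 + 3.0)/2 = 18.4/2 = 9.2
Area = √(s(s−a)(s−b)(s−c)) = √(9.2·2.5·0.5·6.2) ≈ √71.3 ≈ 8.44393
r ≈ 8.44393/9.2 ≈ 0.917819

r = 0.9178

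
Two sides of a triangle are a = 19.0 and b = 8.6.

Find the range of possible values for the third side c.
Triangle inequality: |a − b| < c < a + b
|a − b| = |19.0 − 8.6| = 10.4
a + b = 19.0 + 8.6 = 27.6

10.4 < c < 27.6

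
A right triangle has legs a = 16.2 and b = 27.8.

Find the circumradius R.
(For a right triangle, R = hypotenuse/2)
Hypotenuse c = √(a² + b²) = √(262.44 + 772.84) = √1035.28 ≈ 32.1758
R = c/2 ≈ 32.1758/2 ≈ 16.0879

R = 16.09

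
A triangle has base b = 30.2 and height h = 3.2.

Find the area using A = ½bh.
A = ½·b·h = ½·30.2·3.2 = ½·96.64 = 48.32

Area = 48.32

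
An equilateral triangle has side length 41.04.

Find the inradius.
r = Area/s with s the semi-perimeter.
Area = (√3/4)·41.04² = (√3/4)·1684.2816 ≈ 0.433013·1684.2816 ≈ 729.315
s = 3·41.04/2 = 61.56
r ≈ 729.315/61.56 ≈ 11.8472
(Equivalently r = side/(2√3) = 41.04/3.4641 ≈ 11.8472.)

r = 11.85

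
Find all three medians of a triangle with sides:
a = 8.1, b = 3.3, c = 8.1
Median formula: m_a = ½√(2b² + 2c² − a²) (and cyclically). a² = 65.61, b² = 10.89, c² = 65.61.
m_a = ½√(2·10.89 + 2·65.61 − 65.61) = ½√87.39 ≈ ½·9.34826 ≈ 4.67413
m_b = ½√(2·65.61 + 2·65.61 − 10.89) = ½√251.55 ≈ ½·15.8603 ≈ 7.93016
m_c = ½√(2·65.61 + 2·10.89 − 65.61) = ½√87.39 ≈ ½·9.34826 ≈ 4.67413

m_a = 4.674, m_b = 7.93, m_c = 4.674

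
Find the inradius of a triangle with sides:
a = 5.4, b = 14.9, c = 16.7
r = Area/s where s is the semi-perimeter.
s = (5.4 + 14.9 + 16.7)/2 = 37/2 = 18.5
Area = √(s(s−a)(s−b)(s−c)) = √(18.5·13.1·3.6·1.8) ≈ √1570.43 ≈ 39.6286
r ≈ 39.6286/18.5 ≈ 2.14209

r = 2.142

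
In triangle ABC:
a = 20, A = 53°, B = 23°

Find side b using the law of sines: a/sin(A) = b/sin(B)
a/sin(A) = b/sin(B)  ⇒  b = a·sin(B)/sin(A) = 20·sin(23°)/sin(53°)
sin(23°) ≈ 0.390731, sin(53°) ≈ 0.798636
b ≈ 20·0.390731/0.798636 ≈ 7.81462/0.798636 ≈ 9.78497

b = 9.785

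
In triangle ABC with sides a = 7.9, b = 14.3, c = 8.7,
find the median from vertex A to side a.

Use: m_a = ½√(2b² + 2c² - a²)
m_a = ½√(2·14.3² + 2·8.7² − 7.9²) = ½√(2·204.49 + 2·75.69 − 62.41) = ½√(408.98 + 151.38 − 62.41) = ½√497.95
√497.95 ≈ 22.3148, so m_a ≈ 11.1574

m_a = 11.16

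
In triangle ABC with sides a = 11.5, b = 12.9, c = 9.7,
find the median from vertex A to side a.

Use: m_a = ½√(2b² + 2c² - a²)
m_a = ½√(2·12.9² + 2·9.7² − 11.5²) = ½√(2·166.41 + 2·94.09 − 132.25) = ½√(332.82 + 188.18 − 132.25) = ½√388.75
√388.75 ≈ 19.7167, so m_a ≈ 9.85837

m_a = 9.858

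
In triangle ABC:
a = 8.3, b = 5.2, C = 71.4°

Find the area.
Two sides and the included angle (SAS): A = ½·a·b·sin(C) = ½·8.3·5.2·sin(71.4°)
sin(71.4°) ≈ 0.947768
A ≈ ½·43.16·0.947768 = 21.58·0.947768 ≈ 20.4528

Area = 20.45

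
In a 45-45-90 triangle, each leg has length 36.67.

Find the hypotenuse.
In a 45-45-90 triangle the sides are in ratio 1 : 1 : √2, so hypotenuse = leg·√2.
Hypotenuse = 36.67·√2 ≈ 36.67·1.41421 ≈ 51.8592

Hypotenuse = 36.67√2 = 51.86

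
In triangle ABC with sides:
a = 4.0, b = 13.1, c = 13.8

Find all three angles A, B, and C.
Law of cosines for each angle (a² = 16, b² = 171.61, c² = 190.44):
cos(A) = (b² + c² − a²)/(2bc) = (171.61 + 190.44 − 16)/(2·13.1·13.8) = 346.05/361.56 ≈ 0.957103  ⇒  A ≈ 16.843°
cos(B) = (a² + c² − b²)/(2ac) = (16 + 190.44 − 171.61)/(2·4.0·13.8) = 34.83/110.4 ≈ 0.315489  ⇒  B ≈ 71.6097°
cos(C) = (a² + b² − c²)/(2ab) = (16 + 171.61 − 190.44)/(2·4.0·13.1) = -2.83/104.8 ≈ -0.0270038  ⇒  C ≈ 91.5474°
Check: A + B + C ≈ 180°

A = 16.84°, B = 71.61°, C = 91.55°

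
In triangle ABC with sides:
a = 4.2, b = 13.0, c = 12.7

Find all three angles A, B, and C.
Law of cosines for each angle (a² = 17.64, b² = 169, c² = 161.29):
cos(A) = (b² + c² − a²)/(2bc) = (169 + 161.29 − 17.64)/(2·13.0·12.7) = 312.65/330.2 ≈ 0.94685  ⇒  A ≈ 18.7642°
cos(B) = (a² + c² − b²)/(2ac) = (17.64 + 161.29 − 169)/(2·4.2·12.7) = 9.93/106.68 ≈ 0.0930821  ⇒  B ≈ 84.6591°
cos(C) = (a² + b² − c²)/(2ab) = (17.64 + 169 − 161.29)/(2·4.2·13.0) = 25.35/109.2 ≈ 0.232143  ⇒  C ≈ 76.5767°
Check: A + B + C ≈ 180°

A = 18.76°, B = 84.66°, C = 76.58°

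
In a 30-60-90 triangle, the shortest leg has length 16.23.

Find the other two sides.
In a 30-60-90 triangle the sides are in ratio 1 : √3 : 2 (short leg : long leg : hypotenuse).
Long leg = 16.23·√3 ≈ 16.23·1.73205 ≈ 28.1112
Hypotenuse = 2·16.23 = 32.46

Long leg = 16.23√3 = 28.11, Hypotenuse = 32.46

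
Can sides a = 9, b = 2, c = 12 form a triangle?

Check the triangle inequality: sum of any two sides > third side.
a + b vs c: 9 + 2 = 11 ≤ 12  ✗
a + c vs b: 9 + 12 = 21 > 2  ✓
b + c vs a: 2 + 12 = 14 > 9  ✓

No: 9 + 2 = 11 is not > 12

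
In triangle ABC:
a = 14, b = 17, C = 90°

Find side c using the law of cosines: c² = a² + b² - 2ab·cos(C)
c² = 14² + 17² − 2·14·17·cos(90°)
cos(90°) ≈ 0
c² ≈ 196 + 289 − 476·(0) ≈ 485 − 0 ≈ 485
c ≈ √485 ≈ 22.0227

c = 22.02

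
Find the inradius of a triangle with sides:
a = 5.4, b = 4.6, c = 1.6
r = Area/s where s is the semi-perimeter.
s = (5.4 + 4.6 + 1.6)/2 = 11.6/2 = 5.8
Area = √(s(s−a)(s−b)(s−c)) = √(5.8·0.4·1.2·4.2) ≈ √11.6928 ≈ 3.41947
r ≈ 3.41947/5.8 ≈ 0.589564

r = 0.5896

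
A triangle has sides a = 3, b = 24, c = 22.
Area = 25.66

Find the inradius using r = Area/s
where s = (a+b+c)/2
s = (3 + 24 + 22)/2 = 49/2 = 24.5
r = Area/s = 25.66/24.5 ≈ 1.04735

r = 1.047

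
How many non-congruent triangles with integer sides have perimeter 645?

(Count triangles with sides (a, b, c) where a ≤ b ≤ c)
Let a ≤ b ≤ c with a + b + c = 645. The only binding inequality is a + b > c, i.e. 645 − c > c, so c < 645/2; and c ≥ 645/3 since c is the largest side.
So 215 ≤ c ≤ 322. For each c, b runs from ⌈(645 − c)/2⌉ up to c (then a = 645 − b − c satisfies 1 ≤ a ≤ b automatically), giving c − ⌈(645 − c)/2⌉ + 1 choices.
Summing over c: 1 + 2 + 4 + 5 + … + 160 + 161  (108 terms, c = 215, …, 322) = 8748
Check (closed form: nearest integer to p²/48 for even p, (p+3)²/48 for odd p): (645+3)²/48 = 648²/48 = 419904/48 ≈ 8748.00 → 8748

8748 triangles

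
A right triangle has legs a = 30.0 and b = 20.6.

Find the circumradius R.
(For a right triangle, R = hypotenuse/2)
Hypotenuse c = √(a² + b²) = √(900 + 424.36) = √1324.36 ≈ 36.3918
R = c/2 ≈ 36.3918/2 ≈ 18.1959

R = 18.2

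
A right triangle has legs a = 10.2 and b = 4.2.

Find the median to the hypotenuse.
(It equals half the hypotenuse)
Hypotenuse c = √(a² + b²) = √(104.04 + 17.64) = √121.68 ≈ 11.0309
Median to hypotenuse = c/2 ≈ 11.0309/2 ≈ 5.51543

Median = 5.515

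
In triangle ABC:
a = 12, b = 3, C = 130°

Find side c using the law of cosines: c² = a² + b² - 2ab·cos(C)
c² = 12² + 3² − 2·12·3·cos(130°)
cos(130°) ≈ -0.642788
c² ≈ 144 + 9 − 72·(-0.642788) ≈ 153 + 46.2807 ≈ 199.281
c ≈ √199.281 ≈ 14.1167

c = 14.12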